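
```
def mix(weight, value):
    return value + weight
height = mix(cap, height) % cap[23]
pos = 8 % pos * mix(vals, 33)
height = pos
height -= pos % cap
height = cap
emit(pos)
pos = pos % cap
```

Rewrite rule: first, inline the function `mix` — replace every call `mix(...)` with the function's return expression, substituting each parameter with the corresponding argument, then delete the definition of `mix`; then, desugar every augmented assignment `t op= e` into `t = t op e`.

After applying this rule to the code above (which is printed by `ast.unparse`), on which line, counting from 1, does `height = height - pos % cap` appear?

4

Transformed code:
height = (height + cap) % cap[23]
pos = 8 % pos * (33 + vals)
height = pos
height = height - pos % cap
height = cap
emit(pos)
pos = pos % cap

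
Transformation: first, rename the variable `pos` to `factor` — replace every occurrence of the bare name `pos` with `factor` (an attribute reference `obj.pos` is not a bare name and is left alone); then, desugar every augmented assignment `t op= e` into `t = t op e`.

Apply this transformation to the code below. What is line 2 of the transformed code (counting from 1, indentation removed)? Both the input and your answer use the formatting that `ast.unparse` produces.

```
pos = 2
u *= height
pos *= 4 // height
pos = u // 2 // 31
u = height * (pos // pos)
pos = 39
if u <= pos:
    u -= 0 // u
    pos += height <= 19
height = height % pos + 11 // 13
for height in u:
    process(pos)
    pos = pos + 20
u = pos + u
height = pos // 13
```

u = u * height

Transformed code:
factor = 2
u = u * height
factor = factor * (4 // height)
factor = u // 2 // 31
u = height * (factor // factor)
factor = 39
if u <= factor:
    u = u - 0 // u
    factor = factor + (height <= 19)
height = height % factor + 11 // 13
for height in u:
    process(factor)
    factor = factor + 20
u = factor + u
height = factor // 13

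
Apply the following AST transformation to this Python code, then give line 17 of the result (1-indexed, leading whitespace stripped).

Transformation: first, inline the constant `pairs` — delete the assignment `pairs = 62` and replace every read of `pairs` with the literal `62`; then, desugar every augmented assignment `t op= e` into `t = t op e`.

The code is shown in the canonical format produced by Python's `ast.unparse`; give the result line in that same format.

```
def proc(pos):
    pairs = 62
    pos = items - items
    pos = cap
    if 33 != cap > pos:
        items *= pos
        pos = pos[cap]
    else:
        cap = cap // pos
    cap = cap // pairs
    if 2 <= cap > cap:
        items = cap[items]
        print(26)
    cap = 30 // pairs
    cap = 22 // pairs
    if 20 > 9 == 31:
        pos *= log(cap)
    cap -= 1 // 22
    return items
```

cap = cap - 1 // 22

Transformed code:
def proc(pos):
    pos = items - items
    pos = cap
    if 33 != cap > pos:
        items = items * pos
        pos = pos[cap]
    else:
        cap = cap // pos
    cap = cap // 62
    if 2 <= cap > cap:
        items = cap[items]
        print(26)
    cap = 30 // 62
    cap = 22 // 62
    if 20 > 9 == 31:
        pos = pos * log(cap)
    cap = cap - 1 // 22
    return items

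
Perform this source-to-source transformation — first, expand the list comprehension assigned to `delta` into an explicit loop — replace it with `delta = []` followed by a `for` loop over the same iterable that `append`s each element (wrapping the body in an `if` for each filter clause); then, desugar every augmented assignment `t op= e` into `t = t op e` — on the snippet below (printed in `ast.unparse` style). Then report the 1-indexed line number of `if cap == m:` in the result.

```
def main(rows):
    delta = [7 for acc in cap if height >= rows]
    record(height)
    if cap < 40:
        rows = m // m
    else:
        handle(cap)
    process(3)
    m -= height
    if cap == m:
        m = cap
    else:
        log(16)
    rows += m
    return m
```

Transformed code:
def main(rows):
    delta = []
    for acc in cap:
        if height >= rows:
            delta.append(7)
    record(height)
    if cap < 40:
        rows = m // m
    else:
        handle(cap)
    process(3)
    m = m - height
    if cap == m:
        m = cap
    else:
        log(16)
    rows = rows + m
    return m

13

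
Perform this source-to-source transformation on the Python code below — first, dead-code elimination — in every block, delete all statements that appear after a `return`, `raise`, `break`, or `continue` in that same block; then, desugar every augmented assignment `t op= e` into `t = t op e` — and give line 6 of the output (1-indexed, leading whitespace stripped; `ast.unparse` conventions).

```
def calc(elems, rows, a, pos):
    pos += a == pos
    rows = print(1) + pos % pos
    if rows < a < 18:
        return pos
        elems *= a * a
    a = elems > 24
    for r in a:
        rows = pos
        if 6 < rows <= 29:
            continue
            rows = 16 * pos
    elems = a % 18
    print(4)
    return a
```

a = elems > 24

Transformed code:
def calc(elems, rows, a, pos):
    pos = pos + (a == pos)
    rows = print(1) + pos % pos
    if rows < a < 18:
        return pos
    a = elems > 24
    for r in a:
        rows = pos
        if 6 < rows <= 29:
            continue
    elems = a % 18
    print(4)
    return a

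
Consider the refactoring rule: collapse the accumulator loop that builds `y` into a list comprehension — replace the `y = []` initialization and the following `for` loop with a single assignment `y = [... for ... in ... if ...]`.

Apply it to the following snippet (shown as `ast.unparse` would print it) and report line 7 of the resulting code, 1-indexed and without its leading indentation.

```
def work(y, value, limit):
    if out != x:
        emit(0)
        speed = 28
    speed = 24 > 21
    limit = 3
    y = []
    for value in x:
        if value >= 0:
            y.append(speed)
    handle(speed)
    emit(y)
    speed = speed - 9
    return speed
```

Transformed code:
def work(y, value, limit):
    if out != x:
        emit(0)
        speed = 28
    speed = 24 > 21
    limit = 3
    y = [speed for value in x if value >= 0]
    handle(speed)
    emit(y)
    speed = speed - 9
    return speed

y = [speed for value in x if value >= 0]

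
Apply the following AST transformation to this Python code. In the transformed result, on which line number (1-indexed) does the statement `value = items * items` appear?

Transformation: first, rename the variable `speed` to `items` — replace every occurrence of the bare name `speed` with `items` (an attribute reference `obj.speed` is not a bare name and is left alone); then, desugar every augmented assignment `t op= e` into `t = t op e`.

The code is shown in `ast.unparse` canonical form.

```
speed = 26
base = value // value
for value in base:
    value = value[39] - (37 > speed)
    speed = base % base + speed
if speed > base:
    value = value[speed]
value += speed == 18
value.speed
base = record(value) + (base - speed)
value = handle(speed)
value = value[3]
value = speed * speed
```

13

Transformed code:
items = 26
base = value // value
for value in base:
    value = value[39] - (37 > items)
    items = base % base + items
if items > base:
    value = value[items]
value = value + (items == 18)
value.speed
base = record(value) + (base - items)
value = handle(items)
value = value[3]
value = items * items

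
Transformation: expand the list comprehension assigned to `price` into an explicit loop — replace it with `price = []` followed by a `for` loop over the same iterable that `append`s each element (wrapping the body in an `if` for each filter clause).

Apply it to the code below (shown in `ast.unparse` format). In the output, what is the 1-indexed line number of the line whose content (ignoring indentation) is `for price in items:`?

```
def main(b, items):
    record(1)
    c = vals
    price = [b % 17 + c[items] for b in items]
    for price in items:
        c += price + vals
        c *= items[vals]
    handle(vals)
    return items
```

Transformed code:
def main(b, items):
    record(1)
    c = vals
    price = []
    for b in items:
        price.append(b % 17 + c[items])
    for price in items:
        c += price + vals
        c *= items[vals]
    handle(vals)
    return items

7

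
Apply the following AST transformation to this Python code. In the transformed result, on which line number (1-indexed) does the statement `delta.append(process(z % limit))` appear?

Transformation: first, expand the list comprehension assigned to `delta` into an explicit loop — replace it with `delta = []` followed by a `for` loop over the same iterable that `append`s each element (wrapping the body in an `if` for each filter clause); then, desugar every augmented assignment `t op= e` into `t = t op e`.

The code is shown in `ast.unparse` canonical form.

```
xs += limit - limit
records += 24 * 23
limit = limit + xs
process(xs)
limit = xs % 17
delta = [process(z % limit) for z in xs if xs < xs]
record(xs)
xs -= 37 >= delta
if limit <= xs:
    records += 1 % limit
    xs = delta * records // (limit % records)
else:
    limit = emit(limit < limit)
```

9

Transformed code:
xs = xs + (limit - limit)
records = records + 24 * 23
limit = limit + xs
process(xs)
limit = xs % 17
delta = []
for z in xs:
    if xs < xs:
        delta.append(process(z % limit))
record(xs)
xs = xs - (37 >= delta)
if limit <= xs:
    records = records + 1 % limit
    xs = delta * records // (limit % records)
else:
    limit = emit(limit < limit)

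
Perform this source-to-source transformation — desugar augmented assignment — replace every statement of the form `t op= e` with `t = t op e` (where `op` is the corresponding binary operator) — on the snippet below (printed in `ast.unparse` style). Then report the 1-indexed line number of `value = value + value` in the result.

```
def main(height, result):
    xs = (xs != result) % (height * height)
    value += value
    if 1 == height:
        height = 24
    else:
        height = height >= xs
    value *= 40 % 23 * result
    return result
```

Transformed code:
def main(height, result):
    xs = (xs != result) % (height * height)
    value = value + value
    if 1 == height:
        height = 24
    else:
        height = height >= xs
    value = value * (40 % 23 * result)
    return result

3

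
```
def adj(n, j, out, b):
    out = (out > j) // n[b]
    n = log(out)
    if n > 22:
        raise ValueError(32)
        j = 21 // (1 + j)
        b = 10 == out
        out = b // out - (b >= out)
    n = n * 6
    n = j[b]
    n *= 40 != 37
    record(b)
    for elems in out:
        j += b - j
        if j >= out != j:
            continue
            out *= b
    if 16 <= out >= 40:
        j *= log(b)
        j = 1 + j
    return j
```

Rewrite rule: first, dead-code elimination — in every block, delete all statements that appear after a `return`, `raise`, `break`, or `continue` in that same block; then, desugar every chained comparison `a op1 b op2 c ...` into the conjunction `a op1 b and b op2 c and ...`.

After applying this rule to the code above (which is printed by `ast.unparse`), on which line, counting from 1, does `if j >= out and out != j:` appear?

Transformed code:
def adj(n, j, out, b):
    out = (out > j) // n[b]
    n = log(out)
    if n > 22:
        raise ValueError(32)
    n = n * 6
    n = j[b]
    n *= 40 != 37
    record(b)
    for elems in out:
        j += b - j
        if j >= out and out != j:
            continue
    if 16 <= out and out >= 40:
        j *= log(b)
        j = 1 + j
    return j

12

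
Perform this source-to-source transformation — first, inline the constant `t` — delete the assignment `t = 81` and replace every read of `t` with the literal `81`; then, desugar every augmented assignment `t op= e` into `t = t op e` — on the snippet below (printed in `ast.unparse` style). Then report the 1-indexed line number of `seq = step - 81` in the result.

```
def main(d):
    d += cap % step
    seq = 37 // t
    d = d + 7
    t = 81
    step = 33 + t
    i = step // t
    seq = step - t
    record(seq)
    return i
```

Transformed code:
def main(d):
    d = d + cap % step
    seq = 37 // 81
    d = d + 7
    step = 33 + 81
    i = step // 81
    seq = step - 81
    record(seq)
    return i

7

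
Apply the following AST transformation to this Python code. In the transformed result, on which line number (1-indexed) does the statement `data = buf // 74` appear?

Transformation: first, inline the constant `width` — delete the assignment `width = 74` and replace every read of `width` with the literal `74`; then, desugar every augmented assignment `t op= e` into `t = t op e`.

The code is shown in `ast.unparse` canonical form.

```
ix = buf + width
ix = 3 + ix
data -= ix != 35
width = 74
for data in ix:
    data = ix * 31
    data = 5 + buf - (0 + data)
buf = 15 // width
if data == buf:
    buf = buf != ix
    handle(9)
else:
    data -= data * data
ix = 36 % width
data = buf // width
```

14

Transformed code:
ix = buf + 74
ix = 3 + ix
data = data - (ix != 35)
for data in ix:
    data = ix * 31
    data = 5 + buf - (0 + data)
buf = 15 // 74
if data == buf:
    buf = buf != ix
    handle(9)
else:
    data = data - data * data
ix = 36 % 74
data = buf // 74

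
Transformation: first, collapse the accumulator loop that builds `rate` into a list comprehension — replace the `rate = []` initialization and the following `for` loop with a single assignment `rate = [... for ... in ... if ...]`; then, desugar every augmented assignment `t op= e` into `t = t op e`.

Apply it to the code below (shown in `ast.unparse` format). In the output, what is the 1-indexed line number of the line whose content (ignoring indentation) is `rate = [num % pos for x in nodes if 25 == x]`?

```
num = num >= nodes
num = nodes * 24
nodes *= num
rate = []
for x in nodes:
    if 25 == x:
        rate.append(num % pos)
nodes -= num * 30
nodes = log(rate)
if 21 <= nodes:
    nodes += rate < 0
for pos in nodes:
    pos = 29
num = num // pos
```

4

Transformed code:
num = num >= nodes
num = nodes * 24
nodes = nodes * num
rate = [num % pos for x in nodes if 25 == x]
nodes = nodes - num * 30
nodes = log(rate)
if 21 <= nodes:
    nodes = nodes + (rate < 0)
for pos in nodes:
    pos = 29
num = num // pos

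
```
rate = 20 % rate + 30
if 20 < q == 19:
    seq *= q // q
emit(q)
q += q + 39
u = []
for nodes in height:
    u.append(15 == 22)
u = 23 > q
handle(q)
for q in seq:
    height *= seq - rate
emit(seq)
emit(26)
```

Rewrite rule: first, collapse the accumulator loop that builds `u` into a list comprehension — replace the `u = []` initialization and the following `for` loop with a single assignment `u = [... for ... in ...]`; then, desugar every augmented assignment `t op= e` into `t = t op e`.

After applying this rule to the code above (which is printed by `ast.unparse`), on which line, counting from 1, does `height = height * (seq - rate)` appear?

10

Transformed code:
rate = 20 % rate + 30
if 20 < q == 19:
    seq = seq * (q // q)
emit(q)
q = q + (q + 39)
u = [15 == 22 for nodes in height]
u = 23 > q
handle(q)
for q in seq:
    height = height * (seq - rate)
emit(seq)
emit(26)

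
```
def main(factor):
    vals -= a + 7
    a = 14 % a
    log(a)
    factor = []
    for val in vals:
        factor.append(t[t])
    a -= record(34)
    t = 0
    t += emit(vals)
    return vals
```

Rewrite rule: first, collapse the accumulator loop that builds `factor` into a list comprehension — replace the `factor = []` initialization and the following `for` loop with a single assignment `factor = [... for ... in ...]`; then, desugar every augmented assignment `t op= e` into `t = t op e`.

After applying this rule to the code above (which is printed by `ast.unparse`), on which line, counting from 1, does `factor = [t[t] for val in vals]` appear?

5

Transformed code:
def main(factor):
    vals = vals - (a + 7)
    a = 14 % a
    log(a)
    factor = [t[t] for val in vals]
    a = a - record(34)
    t = 0
    t = t + emit(vals)
    return vals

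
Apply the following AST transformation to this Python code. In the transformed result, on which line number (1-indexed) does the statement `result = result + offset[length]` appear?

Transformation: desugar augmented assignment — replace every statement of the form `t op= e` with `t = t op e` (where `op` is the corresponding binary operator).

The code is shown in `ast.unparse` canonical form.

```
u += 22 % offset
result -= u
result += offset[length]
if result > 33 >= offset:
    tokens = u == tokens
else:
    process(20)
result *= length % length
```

3

Transformed code:
u = u + 22 % offset
result = result - u
result = result + offset[length]
if result > 33 >= offset:
    tokens = u == tokens
else:
    process(20)
result = result * (length % length)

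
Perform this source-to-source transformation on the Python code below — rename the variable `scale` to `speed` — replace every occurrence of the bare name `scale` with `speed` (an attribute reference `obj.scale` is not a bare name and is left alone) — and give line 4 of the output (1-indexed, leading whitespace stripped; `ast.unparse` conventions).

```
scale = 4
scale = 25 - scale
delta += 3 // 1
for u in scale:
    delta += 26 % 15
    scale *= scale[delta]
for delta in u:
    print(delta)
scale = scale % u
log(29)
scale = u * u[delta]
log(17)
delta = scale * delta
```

for u in speed:

Transformed code:
speed = 4
speed = 25 - speed
delta += 3 // 1
for u in speed:
    delta += 26 % 15
    speed *= speed[delta]
for delta in u:
    print(delta)
speed = speed % u
log(29)
speed = u * u[delta]
log(17)
delta = speed * delta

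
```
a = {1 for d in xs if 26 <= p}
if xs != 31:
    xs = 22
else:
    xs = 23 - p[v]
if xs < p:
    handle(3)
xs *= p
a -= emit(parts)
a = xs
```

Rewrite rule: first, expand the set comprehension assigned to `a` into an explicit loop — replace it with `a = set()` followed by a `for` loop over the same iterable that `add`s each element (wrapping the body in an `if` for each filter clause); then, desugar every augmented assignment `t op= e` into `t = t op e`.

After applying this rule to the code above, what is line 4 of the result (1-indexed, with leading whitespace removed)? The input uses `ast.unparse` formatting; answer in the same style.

a.add(1)

Transformed code:
a = set()
for d in xs:
    if 26 <= p:
        a.add(1)
if xs != 31:
    xs = 22
else:
    xs = 23 - p[v]
if xs < p:
    handle(3)
xs = xs * p
a = a - emit(parts)
a = xs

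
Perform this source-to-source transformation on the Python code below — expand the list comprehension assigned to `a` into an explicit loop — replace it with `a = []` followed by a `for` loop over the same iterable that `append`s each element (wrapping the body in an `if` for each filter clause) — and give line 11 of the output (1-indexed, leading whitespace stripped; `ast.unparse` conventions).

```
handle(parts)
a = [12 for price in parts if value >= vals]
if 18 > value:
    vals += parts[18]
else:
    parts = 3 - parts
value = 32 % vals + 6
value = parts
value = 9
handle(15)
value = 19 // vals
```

value = parts

Transformed code:
handle(parts)
a = []
for price in parts:
    if value >= vals:
        a.append(12)
if 18 > value:
    vals += parts[18]
else:
    parts = 3 - parts
value = 32 % vals + 6
value = parts
value = 9
handle(15)
value = 19 // vals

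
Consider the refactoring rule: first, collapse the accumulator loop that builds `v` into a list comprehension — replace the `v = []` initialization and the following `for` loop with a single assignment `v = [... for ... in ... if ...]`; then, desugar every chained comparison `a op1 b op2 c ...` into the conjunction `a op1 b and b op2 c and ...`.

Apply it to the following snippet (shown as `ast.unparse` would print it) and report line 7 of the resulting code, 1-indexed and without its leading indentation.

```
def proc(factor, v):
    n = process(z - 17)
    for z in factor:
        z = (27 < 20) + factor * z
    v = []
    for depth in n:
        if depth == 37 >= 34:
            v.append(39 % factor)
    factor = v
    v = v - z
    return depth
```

v = v - z

Transformed code:
def proc(factor, v):
    n = process(z - 17)
    for z in factor:
        z = (27 < 20) + factor * z
    v = [39 % factor for depth in n if depth == 37 and 37 >= 34]
    factor = v
    v = v - z
    return depth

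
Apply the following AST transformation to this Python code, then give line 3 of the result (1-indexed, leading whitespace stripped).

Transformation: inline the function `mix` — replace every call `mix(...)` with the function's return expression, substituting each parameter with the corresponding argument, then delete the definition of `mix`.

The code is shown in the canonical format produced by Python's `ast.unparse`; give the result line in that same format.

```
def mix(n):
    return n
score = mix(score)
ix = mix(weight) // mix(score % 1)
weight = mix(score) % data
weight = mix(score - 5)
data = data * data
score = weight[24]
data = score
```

Transformed code:
score = score
ix = weight // (score % 1)
weight = score % data
weight = score - 5
data = data * data
score = weight[24]
data = score

weight = score % data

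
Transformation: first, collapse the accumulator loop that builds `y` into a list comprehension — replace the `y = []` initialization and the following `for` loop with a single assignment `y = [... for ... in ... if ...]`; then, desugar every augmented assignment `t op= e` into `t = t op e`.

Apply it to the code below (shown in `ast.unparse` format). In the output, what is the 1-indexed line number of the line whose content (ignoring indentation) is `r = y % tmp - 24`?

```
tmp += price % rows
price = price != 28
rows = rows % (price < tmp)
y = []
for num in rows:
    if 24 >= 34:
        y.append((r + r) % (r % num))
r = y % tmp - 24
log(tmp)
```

5

Transformed code:
tmp = tmp + price % rows
price = price != 28
rows = rows % (price < tmp)
y = [(r + r) % (r % num) for num in rows if 24 >= 34]
r = y % tmp - 24
log(tmp)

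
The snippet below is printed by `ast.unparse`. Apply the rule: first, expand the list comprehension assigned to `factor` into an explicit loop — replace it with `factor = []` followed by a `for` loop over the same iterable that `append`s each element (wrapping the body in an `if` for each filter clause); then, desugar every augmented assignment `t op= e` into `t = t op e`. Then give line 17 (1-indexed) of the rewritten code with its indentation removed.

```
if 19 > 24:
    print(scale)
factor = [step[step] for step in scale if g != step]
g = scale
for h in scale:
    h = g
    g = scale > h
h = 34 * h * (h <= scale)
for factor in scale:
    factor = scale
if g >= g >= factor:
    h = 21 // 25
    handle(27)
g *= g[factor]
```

g = g * g[factor]

Transformed code:
if 19 > 24:
    print(scale)
factor = []
for step in scale:
    if g != step:
        factor.append(step[step])
g = scale
for h in scale:
    h = g
    g = scale > h
h = 34 * h * (h <= scale)
for factor in scale:
    factor = scale
if g >= g >= factor:
    h = 21 // 25
    handle(27)
g = g * g[factor]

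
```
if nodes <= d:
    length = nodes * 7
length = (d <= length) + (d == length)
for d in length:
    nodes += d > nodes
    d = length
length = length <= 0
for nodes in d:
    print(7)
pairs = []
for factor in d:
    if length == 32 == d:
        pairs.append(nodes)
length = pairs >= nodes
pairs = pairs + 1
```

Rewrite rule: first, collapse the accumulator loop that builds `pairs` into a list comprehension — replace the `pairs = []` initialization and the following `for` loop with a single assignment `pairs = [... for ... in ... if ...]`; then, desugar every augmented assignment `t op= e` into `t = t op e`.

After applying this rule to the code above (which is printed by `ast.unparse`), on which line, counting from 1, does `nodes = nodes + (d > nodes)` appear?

Transformed code:
if nodes <= d:
    length = nodes * 7
length = (d <= length) + (d == length)
for d in length:
    nodes = nodes + (d > nodes)
    d = length
length = length <= 0
for nodes in d:
    print(7)
pairs = [nodes for factor in d if length == 32 == d]
length = pairs >= nodes
pairs = pairs + 1

5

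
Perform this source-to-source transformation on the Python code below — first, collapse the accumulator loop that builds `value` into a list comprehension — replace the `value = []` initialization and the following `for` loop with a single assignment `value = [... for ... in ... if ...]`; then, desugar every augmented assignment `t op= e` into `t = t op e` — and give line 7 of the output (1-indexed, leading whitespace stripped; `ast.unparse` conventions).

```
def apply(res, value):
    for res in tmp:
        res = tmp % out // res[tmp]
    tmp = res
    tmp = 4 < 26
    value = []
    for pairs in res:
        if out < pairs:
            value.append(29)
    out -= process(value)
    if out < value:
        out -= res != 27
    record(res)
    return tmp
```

Transformed code:
def apply(res, value):
    for res in tmp:
        res = tmp % out // res[tmp]
    tmp = res
    tmp = 4 < 26
    value = [29 for pairs in res if out < pairs]
    out = out - process(value)
    if out < value:
        out = out - (res != 27)
    record(res)
    return tmp

out = out - process(value)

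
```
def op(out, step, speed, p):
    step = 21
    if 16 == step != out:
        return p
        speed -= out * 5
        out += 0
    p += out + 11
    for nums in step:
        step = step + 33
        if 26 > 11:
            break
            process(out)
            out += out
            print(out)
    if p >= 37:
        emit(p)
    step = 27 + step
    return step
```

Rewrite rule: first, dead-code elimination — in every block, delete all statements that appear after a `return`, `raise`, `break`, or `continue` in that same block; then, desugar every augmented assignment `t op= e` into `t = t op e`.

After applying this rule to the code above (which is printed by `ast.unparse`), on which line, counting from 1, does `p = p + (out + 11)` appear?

Transformed code:
def op(out, step, speed, p):
    step = 21
    if 16 == step != out:
        return p
    p = p + (out + 11)
    for nums in step:
        step = step + 33
        if 26 > 11:
            break
    if p >= 37:
        emit(p)
    step = 27 + step
    return step

5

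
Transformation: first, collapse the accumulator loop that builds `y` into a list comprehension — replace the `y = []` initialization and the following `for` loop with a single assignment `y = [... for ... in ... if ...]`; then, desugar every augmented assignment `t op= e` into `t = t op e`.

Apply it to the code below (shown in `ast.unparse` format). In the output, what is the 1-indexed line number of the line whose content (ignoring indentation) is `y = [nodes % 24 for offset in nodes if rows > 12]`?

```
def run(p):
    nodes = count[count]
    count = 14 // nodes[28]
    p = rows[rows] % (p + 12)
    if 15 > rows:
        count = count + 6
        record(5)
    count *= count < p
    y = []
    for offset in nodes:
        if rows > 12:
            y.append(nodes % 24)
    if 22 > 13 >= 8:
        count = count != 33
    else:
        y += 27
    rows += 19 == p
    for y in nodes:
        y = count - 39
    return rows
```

9

Transformed code:
def run(p):
    nodes = count[count]
    count = 14 // nodes[28]
    p = rows[rows] % (p + 12)
    if 15 > rows:
        count = count + 6
        record(5)
    count = count * (count < p)
    y = [nodes % 24 for offset in nodes if rows > 12]
    if 22 > 13 >= 8:
        count = count != 33
    else:
        y = y + 27
    rows = rows + (19 == p)
    for y in nodes:
        y = count - 39
    return rows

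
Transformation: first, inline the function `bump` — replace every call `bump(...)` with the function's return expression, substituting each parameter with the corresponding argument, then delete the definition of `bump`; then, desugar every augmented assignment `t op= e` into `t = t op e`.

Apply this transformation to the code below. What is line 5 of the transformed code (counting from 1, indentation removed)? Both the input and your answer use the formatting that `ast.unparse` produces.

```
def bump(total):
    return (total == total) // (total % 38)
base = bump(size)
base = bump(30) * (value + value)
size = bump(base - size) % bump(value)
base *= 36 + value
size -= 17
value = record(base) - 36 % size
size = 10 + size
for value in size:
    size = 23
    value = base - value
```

Transformed code:
base = (size == size) // (size % 38)
base = (30 == 30) // (30 % 38) * (value + value)
size = (base - size == base - size) // ((base - size) % 38) % ((value == value) // (value % 38))
base = base * (36 + value)
size = size - 17
value = record(base) - 36 % size
size = 10 + size
for value in size:
    size = 23
    value = base - value

size = size - 17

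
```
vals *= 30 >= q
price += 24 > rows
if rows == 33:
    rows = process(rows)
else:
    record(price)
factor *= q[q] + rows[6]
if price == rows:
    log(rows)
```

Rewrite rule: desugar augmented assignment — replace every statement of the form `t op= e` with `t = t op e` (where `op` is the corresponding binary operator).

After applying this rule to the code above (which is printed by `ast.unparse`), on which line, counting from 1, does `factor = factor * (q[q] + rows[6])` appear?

7

Transformed code:
vals = vals * (30 >= q)
price = price + (24 > rows)
if rows == 33:
    rows = process(rows)
else:
    record(price)
factor = factor * (q[q] + rows[6])
if price == rows:
    log(rows)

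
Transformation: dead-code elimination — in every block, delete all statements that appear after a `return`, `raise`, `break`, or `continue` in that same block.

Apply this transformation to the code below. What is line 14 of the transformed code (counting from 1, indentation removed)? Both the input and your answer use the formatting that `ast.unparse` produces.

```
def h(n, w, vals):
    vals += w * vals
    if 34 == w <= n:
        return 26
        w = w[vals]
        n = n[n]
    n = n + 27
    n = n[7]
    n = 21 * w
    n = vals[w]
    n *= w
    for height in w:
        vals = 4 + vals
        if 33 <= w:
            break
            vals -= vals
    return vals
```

return vals

Transformed code:
def h(n, w, vals):
    vals += w * vals
    if 34 == w <= n:
        return 26
    n = n + 27
    n = n[7]
    n = 21 * w
    n = vals[w]
    n *= w
    for height in w:
        vals = 4 + vals
        if 33 <= w:
            break
    return vals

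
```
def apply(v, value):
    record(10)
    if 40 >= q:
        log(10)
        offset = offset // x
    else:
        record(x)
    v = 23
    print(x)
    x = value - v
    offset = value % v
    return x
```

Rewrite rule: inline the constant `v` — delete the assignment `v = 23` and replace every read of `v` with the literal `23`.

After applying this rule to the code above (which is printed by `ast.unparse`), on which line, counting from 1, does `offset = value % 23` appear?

10

Transformed code:
def apply(v, value):
    record(10)
    if 40 >= q:
        log(10)
        offset = offset // x
    else:
        record(x)
    print(x)
    x = value - 23
    offset = value % 23
    return x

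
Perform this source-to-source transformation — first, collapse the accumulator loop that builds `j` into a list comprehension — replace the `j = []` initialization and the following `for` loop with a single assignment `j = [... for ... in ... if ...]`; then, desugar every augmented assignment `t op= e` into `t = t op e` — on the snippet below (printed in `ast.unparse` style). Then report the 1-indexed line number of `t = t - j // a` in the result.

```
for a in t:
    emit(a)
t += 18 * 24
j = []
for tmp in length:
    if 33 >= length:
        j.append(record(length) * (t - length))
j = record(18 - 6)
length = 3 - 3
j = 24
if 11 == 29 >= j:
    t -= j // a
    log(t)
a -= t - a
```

Transformed code:
for a in t:
    emit(a)
t = t + 18 * 24
j = [record(length) * (t - length) for tmp in length if 33 >= length]
j = record(18 - 6)
length = 3 - 3
j = 24
if 11 == 29 >= j:
    t = t - j // a
    log(t)
a = a - (t - a)

9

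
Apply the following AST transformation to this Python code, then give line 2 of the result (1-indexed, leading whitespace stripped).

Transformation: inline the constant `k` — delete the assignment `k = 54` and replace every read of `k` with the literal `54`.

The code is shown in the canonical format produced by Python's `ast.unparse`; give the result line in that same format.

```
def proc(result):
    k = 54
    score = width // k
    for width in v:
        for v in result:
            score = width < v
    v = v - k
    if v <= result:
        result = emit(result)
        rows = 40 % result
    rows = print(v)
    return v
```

score = width // 54

Transformed code:
def proc(result):
    score = width // 54
    for width in v:
        for v in result:
            score = width < v
    v = v - 54
    if v <= result:
        result = emit(result)
        rows = 40 % result
    rows = print(v)
    return v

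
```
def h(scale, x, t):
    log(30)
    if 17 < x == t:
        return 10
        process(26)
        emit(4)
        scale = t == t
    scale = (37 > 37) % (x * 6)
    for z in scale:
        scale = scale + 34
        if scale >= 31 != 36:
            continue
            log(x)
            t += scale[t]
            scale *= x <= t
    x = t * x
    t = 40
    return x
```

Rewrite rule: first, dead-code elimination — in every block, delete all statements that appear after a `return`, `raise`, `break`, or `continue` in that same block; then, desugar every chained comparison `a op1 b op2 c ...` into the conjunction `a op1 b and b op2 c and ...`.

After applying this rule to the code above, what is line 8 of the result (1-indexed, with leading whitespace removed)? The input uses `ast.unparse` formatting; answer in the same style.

if scale >= 31 and 31 != 36:

Transformed code:
def h(scale, x, t):
    log(30)
    if 17 < x and x == t:
        return 10
    scale = (37 > 37) % (x * 6)
    for z in scale:
        scale = scale + 34
        if scale >= 31 and 31 != 36:
            continue
    x = t * x
    t = 40
    return x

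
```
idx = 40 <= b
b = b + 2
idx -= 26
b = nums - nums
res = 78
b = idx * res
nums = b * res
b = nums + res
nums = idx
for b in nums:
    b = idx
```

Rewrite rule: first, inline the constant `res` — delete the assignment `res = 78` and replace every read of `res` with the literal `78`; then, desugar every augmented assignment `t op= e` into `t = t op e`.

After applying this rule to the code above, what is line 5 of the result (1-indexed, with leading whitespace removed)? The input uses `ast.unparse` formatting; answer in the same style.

b = idx * 78

Transformed code:
idx = 40 <= b
b = b + 2
idx = idx - 26
b = nums - nums
b = idx * 78
nums = b * 78
b = nums + 78
nums = idx
for b in nums:
    b = idx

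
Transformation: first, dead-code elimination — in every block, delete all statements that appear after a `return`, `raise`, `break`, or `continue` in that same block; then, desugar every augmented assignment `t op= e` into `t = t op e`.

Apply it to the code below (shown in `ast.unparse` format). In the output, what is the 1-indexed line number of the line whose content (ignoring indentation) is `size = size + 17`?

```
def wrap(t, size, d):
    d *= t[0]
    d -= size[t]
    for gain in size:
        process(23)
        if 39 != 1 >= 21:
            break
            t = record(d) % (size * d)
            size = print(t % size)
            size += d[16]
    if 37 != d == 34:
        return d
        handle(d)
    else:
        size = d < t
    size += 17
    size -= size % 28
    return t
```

12

Transformed code:
def wrap(t, size, d):
    d = d * t[0]
    d = d - size[t]
    for gain in size:
        process(23)
        if 39 != 1 >= 21:
            break
    if 37 != d == 34:
        return d
    else:
        size = d < t
    size = size + 17
    size = size - size % 28
    return t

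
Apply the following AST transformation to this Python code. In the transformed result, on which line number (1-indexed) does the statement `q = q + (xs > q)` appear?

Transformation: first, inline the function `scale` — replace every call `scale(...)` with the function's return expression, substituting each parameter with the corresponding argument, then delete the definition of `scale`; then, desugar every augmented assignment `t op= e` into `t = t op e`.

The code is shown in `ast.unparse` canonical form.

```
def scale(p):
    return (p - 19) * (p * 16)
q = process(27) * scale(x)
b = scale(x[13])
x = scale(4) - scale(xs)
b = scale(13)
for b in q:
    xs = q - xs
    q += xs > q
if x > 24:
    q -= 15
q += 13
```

Transformed code:
q = process(27) * ((x - 19) * (x * 16))
b = (x[13] - 19) * (x[13] * 16)
x = (4 - 19) * (4 * 16) - (xs - 19) * (xs * 16)
b = (13 - 19) * (13 * 16)
for b in q:
    xs = q - xs
    q = q + (xs > q)
if x > 24:
    q = q - 15
q = q + 13

7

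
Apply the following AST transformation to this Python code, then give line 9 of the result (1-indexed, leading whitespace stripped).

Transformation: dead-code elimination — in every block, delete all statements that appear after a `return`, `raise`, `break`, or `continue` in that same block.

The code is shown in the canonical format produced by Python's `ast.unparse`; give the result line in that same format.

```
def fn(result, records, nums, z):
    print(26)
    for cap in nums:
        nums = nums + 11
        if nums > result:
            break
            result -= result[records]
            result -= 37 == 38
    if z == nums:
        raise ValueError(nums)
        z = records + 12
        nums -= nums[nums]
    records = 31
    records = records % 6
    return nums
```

Transformed code:
def fn(result, records, nums, z):
    print(26)
    for cap in nums:
        nums = nums + 11
        if nums > result:
            break
    if z == nums:
        raise ValueError(nums)
    records = 31
    records = records % 6
    return nums

records = 31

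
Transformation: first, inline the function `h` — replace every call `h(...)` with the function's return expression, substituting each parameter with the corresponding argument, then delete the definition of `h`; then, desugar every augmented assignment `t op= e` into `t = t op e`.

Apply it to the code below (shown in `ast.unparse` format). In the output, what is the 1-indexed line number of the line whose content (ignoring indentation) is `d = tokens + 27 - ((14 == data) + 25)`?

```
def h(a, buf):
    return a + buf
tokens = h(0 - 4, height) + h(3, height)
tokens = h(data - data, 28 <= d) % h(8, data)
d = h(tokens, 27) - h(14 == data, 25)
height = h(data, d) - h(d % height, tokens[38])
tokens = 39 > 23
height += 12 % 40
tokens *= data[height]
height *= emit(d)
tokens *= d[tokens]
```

Transformed code:
tokens = 0 - 4 + height + (3 + height)
tokens = (data - data + (28 <= d)) % (8 + data)
d = tokens + 27 - ((14 == data) + 25)
height = data + d - (d % height + tokens[38])
tokens = 39 > 23
height = height + 12 % 40
tokens = tokens * data[height]
height = height * emit(d)
tokens = tokens * d[tokens]

3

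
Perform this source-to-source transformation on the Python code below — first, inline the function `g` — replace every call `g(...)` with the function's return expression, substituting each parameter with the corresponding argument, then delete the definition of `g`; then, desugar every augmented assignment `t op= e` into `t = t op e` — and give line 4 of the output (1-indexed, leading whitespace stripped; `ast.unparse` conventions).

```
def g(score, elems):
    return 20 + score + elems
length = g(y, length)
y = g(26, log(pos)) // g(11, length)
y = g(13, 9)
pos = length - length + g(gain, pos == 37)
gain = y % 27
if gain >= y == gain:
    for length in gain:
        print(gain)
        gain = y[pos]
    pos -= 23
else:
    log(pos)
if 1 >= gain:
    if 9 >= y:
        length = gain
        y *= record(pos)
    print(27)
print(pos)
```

Transformed code:
length = 20 + y + length
y = (20 + 26 + log(pos)) // (20 + 11 + length)
y = 20 + 13 + 9
pos = length - length + (20 + gain + (pos == 37))
gain = y % 27
if gain >= y == gain:
    for length in gain:
        print(gain)
        gain = y[pos]
    pos = pos - 23
else:
    log(pos)
if 1 >= gain:
    if 9 >= y:
        length = gain
        y = y * record(pos)
    print(27)
print(pos)

pos = length - length + (20 + gain + (pos == 37))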